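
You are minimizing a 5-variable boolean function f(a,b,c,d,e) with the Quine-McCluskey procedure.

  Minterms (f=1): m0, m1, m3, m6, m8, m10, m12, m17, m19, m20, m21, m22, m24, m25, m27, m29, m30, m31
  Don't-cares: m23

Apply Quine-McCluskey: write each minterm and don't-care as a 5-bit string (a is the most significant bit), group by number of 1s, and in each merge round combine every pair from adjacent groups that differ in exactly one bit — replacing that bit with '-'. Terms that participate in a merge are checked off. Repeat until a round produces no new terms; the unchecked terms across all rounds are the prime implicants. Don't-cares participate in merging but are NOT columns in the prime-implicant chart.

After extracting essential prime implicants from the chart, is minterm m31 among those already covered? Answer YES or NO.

YES

size-2^0 implicants → 00000(✓)  00001(✓)  00011(✓)  00110(✓)  01000(✓)  01010(✓)  01100(✓)  10001(✓)  10011(✓)  10100(✓)  10101(✓)  10110(✓)  10111(✓)  11000(✓)  11001(✓)  11011(✓)  11101(✓)  11110(✓)  11111(✓)
size-2^1 implicants → -0001(✓)  -0011(✓)  -0110  -1000  0-000  000-1(✓)  0000-  01-00  010-0  1-001(✓)  1-011(✓)  1-101(✓)  1-110(✓)  1-111(✓)  10-01(✓)  10-11(✓)  100-1(✓)  101-0(✓)  101-1(✓)  1010-(✓)  1011-(✓)  11-01(✓)  11-11(✓)  110-1(✓)  1100-  111-1(✓)  1111-(✓)
size-2^2 implicants → -00-1  1--01(✓)  1--11(✓)  1-0-1(✓)  1-1-1(✓)  1-11-  10--1(✓)  101--  11--1(✓)
size-2^3 implicants → 1---1
Unchecked terms (primes): -00-1, -0110, -1000, 0-000, 0000-, 01-00, 010-0, 1---1, 1-11-, 101--, 1100-
Minterm coverage:
  m0 ⊆ 0-000,0000-
  m1 ⊆ -00-1,0000-
  m3 ⊆ -00-1 [E]
  m6 ⊆ -0110 [E]
  m8 ⊆ -1000,0-000,01-00,010-0
  m10 ⊆ 010-0 [E]
  m12 ⊆ 01-00 [E]
  m17 ⊆ -00-1,1---1
  m19 ⊆ -00-1,1---1
  m20 ⊆ 101-- [E]
  m21 ⊆ 1---1,101--
  m22 ⊆ -0110,1-11-,101--
  m24 ⊆ -1000,1100-
  m25 ⊆ 1---1,1100-
  m27 ⊆ 1---1 [E]
  m29 ⊆ 1---1 [E]
  m30 ⊆ 1-11- [E]
  m31 ⊆ 1---1,1-11-
E = {-00-1, -0110, 01-00, 010-0, 1---1, 1-11-, 101--}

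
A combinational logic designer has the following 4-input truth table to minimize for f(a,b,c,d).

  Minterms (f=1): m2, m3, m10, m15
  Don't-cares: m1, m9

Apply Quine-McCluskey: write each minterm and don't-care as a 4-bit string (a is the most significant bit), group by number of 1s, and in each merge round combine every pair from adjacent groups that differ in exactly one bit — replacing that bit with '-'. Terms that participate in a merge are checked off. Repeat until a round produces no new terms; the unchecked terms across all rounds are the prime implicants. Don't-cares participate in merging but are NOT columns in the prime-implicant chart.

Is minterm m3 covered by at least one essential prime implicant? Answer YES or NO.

size-2^0 implicants → 0001(✓)  0010(✓)  0011(✓)  1001(✓)  1010(✓)  1111
size-2^1 implicants → -001  -010  00-1  001-
Unchecked terms (primes): -001, -010, 00-1, 001-, 1111
Minterm coverage:
  m2 ⊆ -010,001-
  m3 ⊆ 00-1,001-
  m10 ⊆ -010 [E]
  m15 ⊆ 1111 [E]
E = {-010, 1111}

NO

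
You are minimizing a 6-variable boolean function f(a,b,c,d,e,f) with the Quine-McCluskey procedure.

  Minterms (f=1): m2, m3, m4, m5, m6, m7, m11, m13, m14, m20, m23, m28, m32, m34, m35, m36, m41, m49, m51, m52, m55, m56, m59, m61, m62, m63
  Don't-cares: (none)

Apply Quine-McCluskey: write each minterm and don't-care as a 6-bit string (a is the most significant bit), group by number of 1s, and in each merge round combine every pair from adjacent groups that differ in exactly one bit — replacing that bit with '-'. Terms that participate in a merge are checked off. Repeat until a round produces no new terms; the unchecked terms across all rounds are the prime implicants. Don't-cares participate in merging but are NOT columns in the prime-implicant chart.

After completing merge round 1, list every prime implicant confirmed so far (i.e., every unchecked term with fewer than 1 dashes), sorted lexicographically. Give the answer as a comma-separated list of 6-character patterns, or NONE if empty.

101001, 111000

Round 0: 000010✓ 000011✓ 000100✓ 000101✓ 000110✓ 000111✓ 001011✓ 001101✓ 001110✓ 010100✓ 010111✓ 011100✓ 100000✓ 100010✓ 100011✓ 100100✓ 101001 110001✓ 110011✓ 110100✓ 110111✓ 111000 111011✓ 111101✓ 111110✓ 111111✓
Round 1: -00010✓ -00011✓ -00100✓ -10100✓ -10111 0-0100✓ 0-0111 00-011 00-101 00-110 000-10✓ 000-11✓ 00001-✓ 0001-0✓ 0001-1✓ 00010-✓ 00011-✓ 01-100 1-0011 1-0100✓ 100-00 1000-0 10001-✓ 11-011✓ 11-111✓ 110-11✓ 1100-1 111-11✓ 1111-1 11111-
Round 2: --0100 -0001- 000-1- 0001-- 11--11
PIs = {--0100, -0001-, -10111, 0-0111, 00-011, 00-101, 00-110, 000-1-, 0001--, 01-100, 1-0011, 100-00, 1000-0, 101001, 11--11, 1100-1, 111000, 1111-1, 11111-}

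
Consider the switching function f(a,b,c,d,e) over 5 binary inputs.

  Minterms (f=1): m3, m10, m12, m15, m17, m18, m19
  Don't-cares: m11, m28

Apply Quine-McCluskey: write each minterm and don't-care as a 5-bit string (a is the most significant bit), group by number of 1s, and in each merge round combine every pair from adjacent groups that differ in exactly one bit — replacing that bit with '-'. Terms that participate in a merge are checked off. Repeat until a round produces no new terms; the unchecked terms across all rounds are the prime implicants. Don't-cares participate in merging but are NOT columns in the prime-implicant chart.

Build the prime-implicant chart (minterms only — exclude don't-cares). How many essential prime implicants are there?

5

Round 0: 00011✓ 01010✓ 01011✓ 01100✓ 01111✓ 10001✓ 10010✓ 10011✓ 11100✓
Round 1: -0011 -1100 0-011 01-11 0101- 100-1 1001-
PIs = {-0011, -1100, 0-011, 01-11, 0101-, 100-1, 1001-}
Coverage chart:
  m3: -0011,0-011
  m10: 0101- ←essential
  m12: -1100 ←essential
  m15: 01-11 ←essential
  m17: 100-1 ←essential
  m18: 1001- ←essential
  m19: -0011,100-1,1001-
Essential: -1100, 01-11, 0101-, 100-1, 1001-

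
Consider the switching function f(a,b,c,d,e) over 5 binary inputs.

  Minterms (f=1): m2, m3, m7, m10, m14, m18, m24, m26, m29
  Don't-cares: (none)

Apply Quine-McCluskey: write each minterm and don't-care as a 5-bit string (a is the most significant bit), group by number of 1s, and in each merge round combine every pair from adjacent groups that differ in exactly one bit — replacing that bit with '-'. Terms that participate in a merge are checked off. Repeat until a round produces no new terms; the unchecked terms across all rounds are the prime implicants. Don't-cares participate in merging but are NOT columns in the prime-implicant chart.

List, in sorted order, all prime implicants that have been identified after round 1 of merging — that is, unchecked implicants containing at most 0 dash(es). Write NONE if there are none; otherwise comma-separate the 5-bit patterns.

11101

size-2^0 implicants → 00010(✓)  00011(✓)  00111(✓)  01010(✓)  01110(✓)  10010(✓)  11000(✓)  11010(✓)  11101
size-2^1 implicants → -0010(✓)  -1010(✓)  0-010(✓)  00-11  0001-  01-10  1-010(✓)  110-0
size-2^2 implicants → --010
Unchecked terms (primes): --010, 00-11, 0001-, 01-10, 110-0, 11101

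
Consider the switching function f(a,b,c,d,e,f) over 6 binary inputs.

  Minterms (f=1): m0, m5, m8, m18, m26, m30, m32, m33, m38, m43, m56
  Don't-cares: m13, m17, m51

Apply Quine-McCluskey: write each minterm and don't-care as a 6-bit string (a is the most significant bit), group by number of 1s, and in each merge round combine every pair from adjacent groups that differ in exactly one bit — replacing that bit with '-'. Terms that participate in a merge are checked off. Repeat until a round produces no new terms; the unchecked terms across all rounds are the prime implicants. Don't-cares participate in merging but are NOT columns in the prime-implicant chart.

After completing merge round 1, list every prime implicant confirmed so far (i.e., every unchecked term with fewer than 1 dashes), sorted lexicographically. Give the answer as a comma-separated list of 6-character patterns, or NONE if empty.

size-2^0 implicants → 000000(✓)  000101(✓)  001000(✓)  001101(✓)  010001  010010(✓)  011010(✓)  011110(✓)  100000(✓)  100001(✓)  100110  101011  110011  111000
size-2^1 implicants → -00000  00-000  00-101  01-010  011-10  10000-
Unchecked terms (primes): -00000, 00-000, 00-101, 01-010, 010001, 011-10, 10000-, 100110, 101011, 110011, 111000

010001, 100110, 101011, 110011, 111000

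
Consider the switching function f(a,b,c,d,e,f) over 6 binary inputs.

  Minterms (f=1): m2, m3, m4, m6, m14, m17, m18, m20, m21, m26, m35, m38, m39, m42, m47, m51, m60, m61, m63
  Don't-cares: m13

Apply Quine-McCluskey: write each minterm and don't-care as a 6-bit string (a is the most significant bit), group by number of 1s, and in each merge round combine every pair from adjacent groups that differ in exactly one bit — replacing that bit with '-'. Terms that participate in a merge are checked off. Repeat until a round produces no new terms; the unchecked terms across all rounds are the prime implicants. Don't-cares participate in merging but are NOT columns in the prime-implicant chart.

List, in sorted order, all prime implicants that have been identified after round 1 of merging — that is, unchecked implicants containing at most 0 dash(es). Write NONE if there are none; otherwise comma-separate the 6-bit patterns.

[col 0] 000010*, 000011*, 000100*, 000110*, 001101, 001110*, 010001*, 010010*, 010100*, 010101*, 011010*, 100011*, 100110*, 100111*, 101010, 101111*, 110011*, 111100*, 111101*, 111111*
[col 1] -00011, -00110, 0-0010, 0-0100, 00-110, 000-10, 00001-, 0001-0, 01-010, 010-01, 01010-, 1-0011, 1-1111, 10-111, 100-11, 10011-, 1111-1, 11110-
Prime implicants: -00011, -00110, 0-0010, 0-0100, 00-110, 000-10, 00001-, 0001-0, 001101, 01-010, 010-01, 01010-, 1-0011, 1-1111, 10-111, 100-11, 10011-, 101010, 1111-1, 11110-

001101, 101010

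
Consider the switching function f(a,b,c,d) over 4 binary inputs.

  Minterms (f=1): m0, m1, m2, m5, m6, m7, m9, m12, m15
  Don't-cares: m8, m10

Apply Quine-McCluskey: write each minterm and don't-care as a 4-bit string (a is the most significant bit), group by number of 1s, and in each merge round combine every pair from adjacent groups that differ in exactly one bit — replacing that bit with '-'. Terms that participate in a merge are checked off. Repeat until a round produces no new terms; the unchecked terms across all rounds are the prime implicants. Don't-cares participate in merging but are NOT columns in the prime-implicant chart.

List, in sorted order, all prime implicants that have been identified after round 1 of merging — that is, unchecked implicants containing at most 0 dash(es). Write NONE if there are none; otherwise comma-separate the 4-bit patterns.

size-2^0 implicants → 0000(✓)  0001(✓)  0010(✓)  0101(✓)  0110(✓)  0111(✓)  1000(✓)  1001(✓)  1010(✓)  1100(✓)  1111(✓)
size-2^1 implicants → -000(✓)  -001(✓)  -010(✓)  -111  0-01  0-10  00-0(✓)  000-(✓)  01-1  011-  1-00  10-0(✓)  100-(✓)
size-2^2 implicants → -0-0  -00-
Unchecked terms (primes): -0-0, -00-, -111, 0-01, 0-10, 01-1, 011-, 1-00

NONE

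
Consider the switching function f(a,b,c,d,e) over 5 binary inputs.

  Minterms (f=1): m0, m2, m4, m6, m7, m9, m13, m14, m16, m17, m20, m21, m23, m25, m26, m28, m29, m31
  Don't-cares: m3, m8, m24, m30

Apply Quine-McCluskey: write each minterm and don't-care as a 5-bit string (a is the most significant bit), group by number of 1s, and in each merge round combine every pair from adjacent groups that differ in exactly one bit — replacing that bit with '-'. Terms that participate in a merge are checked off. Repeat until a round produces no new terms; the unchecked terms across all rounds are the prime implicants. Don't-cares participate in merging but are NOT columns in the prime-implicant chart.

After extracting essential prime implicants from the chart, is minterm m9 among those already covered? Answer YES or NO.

[col 0] 00000*, 00010*, 00011*, 00100*, 00110*, 00111*, 01000*, 01001*, 01101*, 01110*, 10000*, 10001*, 10100*, 10101*, 10111*, 11000*, 11001*, 11010*, 11100*, 11101*, 11110*, 11111*
[col 1] -0000*, -0100*, -0111, -1000*, -1001*, -1101*, -1110, 0-000*, 0-110, 00-00*, 00-10*, 00-11*, 000-0*, 0001-*, 001-0*, 0011-*, 01-01*, 0100-*, 1-000*, 1-001*, 1-100*, 1-101*, 1-111*, 10-00*, 10-01*, 1000-*, 101-1*, 1010-*, 11-00*, 11-01*, 11-10*, 110-0*, 1100-*, 111-0*, 111-1*, 1110-*, 1111-*
[col 2] --000, -0-00, -1-01, -100-, 00--0, 00-1-, 1--00*, 1--01*, 1-00-*, 1-1-1, 1-10-*, 10-0-*, 11--0, 11-0-*, 111--
[col 3] 1--0-
Prime implicants: --000, -0-00, -0111, -1-01, -100-, -1110, 0-110, 00--0, 00-1-, 1--0-, 1-1-1, 11--0, 111--
PI chart (minterm → PIs covering it):
  0 | --000,-0-00,00--0
  2 | 00--0,00-1-
  4 | -0-00,00--0
  6 | 0-110,00--0,00-1-
  7 | -0111,00-1-
  9 | -1-01,-100-
  13 | -1-01  (sole → essential)
  14 | -1110,0-110
  16 | --000,-0-00,1--0-
  17 | 1--0-  (sole → essential)
  20 | -0-00,1--0-
  21 | 1--0-,1-1-1
  23 | -0111,1-1-1
  25 | -1-01,-100-,1--0-
  26 | 11--0  (sole → essential)
  28 | 1--0-,11--0,111--
  29 | -1-01,1--0-,1-1-1,111--
  31 | 1-1-1,111--
Essential prime implicants: -1-01, 1--0-, 11--0

YES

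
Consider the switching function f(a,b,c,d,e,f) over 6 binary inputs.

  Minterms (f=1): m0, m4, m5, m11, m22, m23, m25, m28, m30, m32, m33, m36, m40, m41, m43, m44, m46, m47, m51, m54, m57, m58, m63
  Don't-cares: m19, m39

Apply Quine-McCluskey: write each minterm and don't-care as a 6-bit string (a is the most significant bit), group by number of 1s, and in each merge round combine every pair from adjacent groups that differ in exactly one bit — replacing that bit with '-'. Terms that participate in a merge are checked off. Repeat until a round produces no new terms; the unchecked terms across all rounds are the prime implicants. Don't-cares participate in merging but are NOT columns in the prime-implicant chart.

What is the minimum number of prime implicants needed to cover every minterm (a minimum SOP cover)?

12

Round 0: 000000✓ 000100✓ 000101✓ 001011✓ 010011✓ 010110✓ 010111✓ 011001✓ 011100✓ 011110✓ 100000✓ 100001✓ 100100✓ 100111✓ 101000✓ 101001✓ 101011✓ 101100✓ 101110✓ 101111✓ 110011✓ 110110✓ 111001✓ 111010 111111✓
Round 1: -00000✓ -00100✓ -01011 -10011 -10110 -11001 000-00✓ 00010- 01-110 010-11 01011- 0111-0 1-1001 1-1111 10-000✓ 10-001✓ 10-100✓ 10-111 100-00✓ 10000-✓ 101-00✓ 101-11 1010-1 10100-✓ 1011-0 10111-
Round 2: -00-00 10--00 10-00-
PIs = {-00-00, -01011, -10011, -10110, -11001, 00010-, 01-110, 010-11, 01011-, 0111-0, 1-1001, 1-1111, 10--00, 10-00-, 10-111, 101-11, 1010-1, 1011-0, 10111-, 111010}
Coverage chart:
  m0: -00-00 ←essential
  m4: -00-00,00010-
  m5: 00010- ←essential
  m11: -01011 ←essential
  m22: -10110,01-110,01011-
  m23: 010-11,01011-
  m25: -11001 ←essential
  m28: 0111-0 ←essential
  m30: 01-110,0111-0
  m32: -00-00,10--00,10-00-
  m33: 10-00- ←essential
  m36: -00-00,10--00
  m40: 10--00,10-00-
  m41: 1-1001,10-00-,1010-1
  m43: -01011,101-11,1010-1
  m44: 10--00,1011-0
  m46: 1011-0,10111-
  m47: 1-1111,10-111,101-11,10111-
  m51: -10011 ←essential
  m54: -10110 ←essential
  m57: -11001,1-1001
  m58: 111010 ←essential
  m63: 1-1111 ←essential
Essential: -00-00, -01011, -10011, -10110, -11001, 00010-, 0111-0, 1-1111, 10-00-, 111010
Petrick residual → 010-11, 1011-0
Min cover (12 terms): b'c'e'f' + b'cd'ef + bc'd'ef + bc'def' + bcd'e'f + a'b'c'de' + a'bc'ef + a'bcdf' + acdef + ab'd'e' + ab'cdf' + abcd'ef'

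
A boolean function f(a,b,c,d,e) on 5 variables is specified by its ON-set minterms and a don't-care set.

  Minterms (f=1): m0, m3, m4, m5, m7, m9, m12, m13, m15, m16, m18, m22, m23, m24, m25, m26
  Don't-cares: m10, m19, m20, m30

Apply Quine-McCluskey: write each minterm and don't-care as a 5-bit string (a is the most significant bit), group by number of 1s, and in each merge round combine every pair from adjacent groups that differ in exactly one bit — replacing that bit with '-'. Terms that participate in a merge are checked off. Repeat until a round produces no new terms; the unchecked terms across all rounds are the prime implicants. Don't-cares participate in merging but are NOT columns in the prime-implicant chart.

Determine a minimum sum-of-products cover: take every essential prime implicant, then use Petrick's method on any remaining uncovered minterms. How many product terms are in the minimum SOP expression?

size-2^0 implicants → 00000(✓)  00011(✓)  00100(✓)  00101(✓)  00111(✓)  01001(✓)  01010(✓)  01100(✓)  01101(✓)  01111(✓)  10000(✓)  10010(✓)  10011(✓)  10100(✓)  10110(✓)  10111(✓)  11000(✓)  11001(✓)  11010(✓)  11110(✓)
size-2^1 implicants → -0000(✓)  -0011(✓)  -0100(✓)  -0111(✓)  -1001  -1010  0-100(✓)  0-101(✓)  0-111(✓)  00-00(✓)  00-11(✓)  001-1(✓)  0010-(✓)  01-01  011-1(✓)  0110-(✓)  1-000(✓)  1-010(✓)  1-110(✓)  10-00(✓)  10-10(✓)  10-11(✓)  100-0(✓)  1001-(✓)  101-0(✓)  1011-(✓)  11-10(✓)  110-0(✓)  1100-
size-2^2 implicants → -0-00  -0-11  0-1-1  0-10-  1--10  1-0-0  10--0  10-1-
Unchecked terms (primes): -0-00, -0-11, -1001, -1010, 0-1-1, 0-10-, 01-01, 1--10, 1-0-0, 10--0, 10-1-, 1100-
Minterm coverage:
  m0 ⊆ -0-00 [E]
  m3 ⊆ -0-11 [E]
  m4 ⊆ -0-00,0-10-
  m5 ⊆ 0-1-1,0-10-
  m7 ⊆ -0-11,0-1-1
  m9 ⊆ -1001,01-01
  m12 ⊆ 0-10- [E]
  m13 ⊆ 0-1-1,0-10-,01-01
  m15 ⊆ 0-1-1 [E]
  m16 ⊆ -0-00,1-0-0,10--0
  m18 ⊆ 1--10,1-0-0,10--0,10-1-
  m22 ⊆ 1--10,10--0,10-1-
  m23 ⊆ -0-11,10-1-
  m24 ⊆ 1-0-0,1100-
  m25 ⊆ -1001,1100-
  m26 ⊆ -1010,1--10,1-0-0
E = {-0-00, -0-11, 0-1-1, 0-10-}
Petrick residual → -1001, 1--10, 1-0-0
Cover = b'd'e' + b'de + bc'd'e + a'ce + a'cd' + ade' + ac'e'  |cover|=7

7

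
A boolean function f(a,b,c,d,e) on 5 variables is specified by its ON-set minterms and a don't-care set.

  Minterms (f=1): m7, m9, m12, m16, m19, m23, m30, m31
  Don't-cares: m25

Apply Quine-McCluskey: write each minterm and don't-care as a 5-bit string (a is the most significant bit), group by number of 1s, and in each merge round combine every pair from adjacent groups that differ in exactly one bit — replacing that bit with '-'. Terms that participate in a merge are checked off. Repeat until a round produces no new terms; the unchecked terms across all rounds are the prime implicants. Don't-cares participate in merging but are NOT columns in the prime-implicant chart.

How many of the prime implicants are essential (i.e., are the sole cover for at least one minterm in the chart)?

6

[col 0] 00111*, 01001*, 01100, 10000, 10011*, 10111*, 11001*, 11110*, 11111*
[col 1] -0111, -1001, 1-111, 10-11, 1111-
Prime implicants: -0111, -1001, 01100, 1-111, 10-11, 10000, 1111-
PI chart (minterm → PIs covering it):
  7 | -0111  (sole → essential)
  9 | -1001  (sole → essential)
  12 | 01100  (sole → essential)
  16 | 10000  (sole → essential)
  19 | 10-11  (sole → essential)
  23 | -0111,1-111,10-11
  30 | 1111-  (sole → essential)
  31 | 1-111,1111-
Essential prime implicants: -0111, -1001, 01100, 10-11, 10000, 1111-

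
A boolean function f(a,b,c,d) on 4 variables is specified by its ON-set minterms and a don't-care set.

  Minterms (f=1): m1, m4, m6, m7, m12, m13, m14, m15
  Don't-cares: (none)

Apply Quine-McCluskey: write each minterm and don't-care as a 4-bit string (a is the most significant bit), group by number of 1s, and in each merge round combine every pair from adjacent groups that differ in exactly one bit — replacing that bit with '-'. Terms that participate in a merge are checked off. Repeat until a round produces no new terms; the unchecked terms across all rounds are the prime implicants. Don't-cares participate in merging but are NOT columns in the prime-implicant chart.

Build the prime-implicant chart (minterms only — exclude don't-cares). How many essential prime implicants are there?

[col 0] 0001, 0100*, 0110*, 0111*, 1100*, 1101*, 1110*, 1111*
[col 1] -100*, -110*, -111*, 01-0*, 011-*, 11-0*, 11-1*, 110-*, 111-*
[col 2] -1-0, -11-, 11--
Prime implicants: -1-0, -11-, 0001, 11--
PI chart (minterm → PIs covering it):
  1 | 0001  (sole → essential)
  4 | -1-0  (sole → essential)
  6 | -1-0,-11-
  7 | -11-  (sole → essential)
  12 | -1-0,11--
  13 | 11--  (sole → essential)
  14 | -1-0,-11-,11--
  15 | -11-,11--
Essential prime implicants: -1-0, -11-, 0001, 11--

4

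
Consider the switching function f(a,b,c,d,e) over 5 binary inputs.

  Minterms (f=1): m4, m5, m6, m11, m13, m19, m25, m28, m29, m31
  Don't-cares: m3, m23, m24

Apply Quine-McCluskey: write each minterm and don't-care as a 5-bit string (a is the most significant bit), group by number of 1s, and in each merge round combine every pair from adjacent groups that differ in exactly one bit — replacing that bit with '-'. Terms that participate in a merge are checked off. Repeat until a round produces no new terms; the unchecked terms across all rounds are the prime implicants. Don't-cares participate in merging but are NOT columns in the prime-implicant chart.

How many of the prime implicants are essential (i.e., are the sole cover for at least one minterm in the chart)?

3

Round 0: 00011✓ 00100✓ 00101✓ 00110✓ 01011✓ 01101✓ 10011✓ 10111✓ 11000✓ 11001✓ 11100✓ 11101✓ 11111✓
Round 1: -0011 -1101 0-011 0-101 001-0 0010- 1-111 10-11 11-00✓ 11-01✓ 1100-✓ 111-1 1110-✓
Round 2: 11-0-
PIs = {-0011, -1101, 0-011, 0-101, 001-0, 0010-, 1-111, 10-11, 11-0-, 111-1}
Coverage chart:
  m4: 001-0,0010-
  m5: 0-101,0010-
  m6: 001-0 ←essential
  m11: 0-011 ←essential
  m13: -1101,0-101
  m19: -0011,10-11
  m25: 11-0- ←essential
  m28: 11-0- ←essential
  m29: -1101,11-0-,111-1
  m31: 1-111,111-1
Essential: 0-011, 001-0, 11-0-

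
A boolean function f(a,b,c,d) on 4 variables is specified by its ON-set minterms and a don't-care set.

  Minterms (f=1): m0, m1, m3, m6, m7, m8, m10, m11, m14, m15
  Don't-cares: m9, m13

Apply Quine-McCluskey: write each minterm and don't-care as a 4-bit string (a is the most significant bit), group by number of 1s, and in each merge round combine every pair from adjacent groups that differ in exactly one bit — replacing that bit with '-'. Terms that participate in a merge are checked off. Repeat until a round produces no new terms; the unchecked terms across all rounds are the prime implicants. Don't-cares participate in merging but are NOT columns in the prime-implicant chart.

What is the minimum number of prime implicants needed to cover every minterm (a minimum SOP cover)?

4

[col 0] 0000*, 0001*, 0011*, 0110*, 0111*, 1000*, 1001*, 1010*, 1011*, 1101*, 1110*, 1111*
[col 1] -000*, -001*, -011*, -110*, -111*, 0-11*, 00-1*, 000-*, 011-*, 1-01*, 1-10*, 1-11*, 10-0*, 10-1*, 100-*, 101-*, 11-1*, 111-*
[col 2] --11, -0-1, -00-, -11-, 1--1, 1-1-, 10--
Prime implicants: --11, -0-1, -00-, -11-, 1--1, 1-1-, 10--
PI chart (minterm → PIs covering it):
  0 | -00-  (sole → essential)
  1 | -0-1,-00-
  3 | --11,-0-1
  6 | -11-  (sole → essential)
  7 | --11,-11-
  8 | -00-,10--
  10 | 1-1-,10--
  11 | --11,-0-1,1--1,1-1-,10--
  14 | -11-,1-1-
  15 | --11,-11-,1--1,1-1-
Essential prime implicants: -00-, -11-
Petrick residual → --11, 1-1-
Minimum SOP uses 4 PIs: cd + b'c' + bc + ac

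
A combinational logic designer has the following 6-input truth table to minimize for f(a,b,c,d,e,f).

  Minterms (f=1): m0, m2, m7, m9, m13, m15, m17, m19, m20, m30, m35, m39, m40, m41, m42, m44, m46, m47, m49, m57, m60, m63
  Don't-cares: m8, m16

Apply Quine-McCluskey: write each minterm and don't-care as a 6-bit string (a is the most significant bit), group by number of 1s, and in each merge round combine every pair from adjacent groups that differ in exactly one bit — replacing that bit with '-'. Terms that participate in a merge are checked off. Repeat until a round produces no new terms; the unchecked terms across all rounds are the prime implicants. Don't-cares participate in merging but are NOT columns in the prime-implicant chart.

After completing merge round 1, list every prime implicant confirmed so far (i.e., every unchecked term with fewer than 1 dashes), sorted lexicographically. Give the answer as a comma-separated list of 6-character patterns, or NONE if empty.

[col 0] 000000*, 000010*, 000111*, 001000*, 001001*, 001101*, 001111*, 010000*, 010001*, 010011*, 010100*, 011110, 100011*, 100111*, 101000*, 101001*, 101010*, 101100*, 101110*, 101111*, 110001*, 111001*, 111100*, 111111*
[col 1] -00111*, -01000*, -01001*, -01111*, -10001, 0-0000, 00-000, 00-111*, 0000-0, 001-01, 00100-*, 0011-1, 010-00, 0100-1, 01000-, 1-1001, 1-1100, 1-1111, 10-111*, 100-11, 101-00*, 101-10*, 1010-0*, 10100-*, 1011-0*, 10111-, 11-001
[col 2] -0-111, -0100-, 101--0
Prime implicants: -0-111, -0100-, -10001, 0-0000, 00-000, 0000-0, 001-01, 0011-1, 010-00, 0100-1, 01000-, 011110, 1-1001, 1-1100, 1-1111, 100-11, 101--0, 10111-, 11-001

011110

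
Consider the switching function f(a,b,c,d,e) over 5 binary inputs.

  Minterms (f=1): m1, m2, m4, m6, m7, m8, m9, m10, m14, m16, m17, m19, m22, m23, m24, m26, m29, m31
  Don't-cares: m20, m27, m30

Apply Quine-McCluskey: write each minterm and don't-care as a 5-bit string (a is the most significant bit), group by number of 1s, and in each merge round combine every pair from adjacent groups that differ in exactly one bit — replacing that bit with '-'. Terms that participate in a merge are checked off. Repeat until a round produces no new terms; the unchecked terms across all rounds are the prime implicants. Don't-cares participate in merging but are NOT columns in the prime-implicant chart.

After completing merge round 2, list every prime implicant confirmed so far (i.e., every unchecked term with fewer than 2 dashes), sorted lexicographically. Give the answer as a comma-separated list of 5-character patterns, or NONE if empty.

-0001, 0-001, 0100-, 1-000, 10-00, 100-1, 1000-, 111-1

Round 0: 00001✓ 00010✓ 00100✓ 00110✓ 00111✓ 01000✓ 01001✓ 01010✓ 01110✓ 10000✓ 10001✓ 10011✓ 10100✓ 10110✓ 10111✓ 11000✓ 11010✓ 11011✓ 11101✓ 11110✓ 11111✓
Round 1: -0001 -0100✓ -0110✓ -0111✓ -1000✓ -1010✓ -1110✓ 0-001 0-010✓ 0-110✓ 00-10✓ 001-0✓ 0011-✓ 01-10✓ 010-0✓ 0100- 1-000 1-011✓ 1-110✓ 1-111✓ 10-00 10-11✓ 100-1 1000- 101-0✓ 1011-✓ 11-10✓ 11-11✓ 110-0✓ 1101-✓ 111-1 1111-✓
Round 2: --110 -01-0 -011- -1-10 -10-0 0--10 1--11 1-11- 11-1-
PIs = {--110, -0001, -01-0, -011-, -1-10, -10-0, 0--10, 0-001, 0100-, 1--11, 1-000, 1-11-, 10-00, 100-1, 1000-, 11-1-, 111-1}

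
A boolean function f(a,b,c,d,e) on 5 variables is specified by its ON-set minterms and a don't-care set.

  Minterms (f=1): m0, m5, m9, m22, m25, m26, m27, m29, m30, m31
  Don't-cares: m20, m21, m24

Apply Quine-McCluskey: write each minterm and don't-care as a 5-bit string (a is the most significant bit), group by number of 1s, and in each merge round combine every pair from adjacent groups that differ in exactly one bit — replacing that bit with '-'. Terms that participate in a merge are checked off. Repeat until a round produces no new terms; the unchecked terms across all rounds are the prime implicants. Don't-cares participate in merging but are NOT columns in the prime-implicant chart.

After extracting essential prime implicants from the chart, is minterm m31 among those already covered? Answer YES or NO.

[col 0] 00000, 00101*, 01001*, 10100*, 10101*, 10110*, 11000*, 11001*, 11010*, 11011*, 11101*, 11110*, 11111*
[col 1] -0101, -1001, 1-101, 1-110, 101-0, 1010-, 11-01*, 11-10*, 11-11*, 110-0*, 110-1*, 1100-*, 1101-*, 111-1*, 1111-*
[col 2] 11--1, 11-1-, 110--
Prime implicants: -0101, -1001, 00000, 1-101, 1-110, 101-0, 1010-, 11--1, 11-1-, 110--
PI chart (minterm → PIs covering it):
  0 | 00000  (sole → essential)
  5 | -0101  (sole → essential)
  9 | -1001  (sole → essential)
  22 | 1-110,101-0
  25 | -1001,11--1,110--
  26 | 11-1-,110--
  27 | 11--1,11-1-,110--
  29 | 1-101,11--1
  30 | 1-110,11-1-
  31 | 11--1,11-1-
Essential prime implicants: -0101, -1001, 00000

NO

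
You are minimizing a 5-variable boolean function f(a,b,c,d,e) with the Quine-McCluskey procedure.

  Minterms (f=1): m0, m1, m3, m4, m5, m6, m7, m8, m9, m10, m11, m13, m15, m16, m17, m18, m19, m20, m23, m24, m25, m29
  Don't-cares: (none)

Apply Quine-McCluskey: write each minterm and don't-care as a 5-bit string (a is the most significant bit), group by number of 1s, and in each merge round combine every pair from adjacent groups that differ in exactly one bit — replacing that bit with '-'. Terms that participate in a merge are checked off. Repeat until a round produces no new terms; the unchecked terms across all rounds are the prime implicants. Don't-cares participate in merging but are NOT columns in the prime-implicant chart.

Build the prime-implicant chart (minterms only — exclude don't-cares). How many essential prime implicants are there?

size-2^0 implicants → 00000(✓)  00001(✓)  00011(✓)  00100(✓)  00101(✓)  00110(✓)  00111(✓)  01000(✓)  01001(✓)  01010(✓)  01011(✓)  01101(✓)  01111(✓)  10000(✓)  10001(✓)  10010(✓)  10011(✓)  10100(✓)  10111(✓)  11000(✓)  11001(✓)  11101(✓)
size-2^1 implicants → -0000(✓)  -0001(✓)  -0011(✓)  -0100(✓)  -0111(✓)  -1000(✓)  -1001(✓)  -1101(✓)  0-000(✓)  0-001(✓)  0-011(✓)  0-101(✓)  0-111(✓)  00-00(✓)  00-01(✓)  00-11(✓)  000-1(✓)  0000-(✓)  001-0(✓)  001-1(✓)  0010-(✓)  0011-(✓)  01-01(✓)  01-11(✓)  010-0(✓)  010-1(✓)  0100-(✓)  0101-(✓)  011-1(✓)  1-000(✓)  1-001(✓)  10-00(✓)  10-11(✓)  100-0(✓)  100-1(✓)  1000-(✓)  1001-(✓)  11-01(✓)  1100-(✓)
size-2^2 implicants → --000(✓)  --001(✓)  -0-00  -0-11  -00-1  -000-(✓)  -1-01  -100-(✓)  0--01(✓)  0--11(✓)  0-0-1(✓)  0-00-(✓)  0-1-1(✓)  00--1(✓)  00-0-  001--  01--1(✓)  010--  1-00-(✓)  100--
size-2^3 implicants → --00-  0---1
Unchecked terms (primes): --00-, -0-00, -0-11, -00-1, -1-01, 0---1, 00-0-, 001--, 010--, 100--
Minterm coverage:
  m0 ⊆ --00-,-0-00,00-0-
  m1 ⊆ --00-,-00-1,0---1,00-0-
  m3 ⊆ -0-11,-00-1,0---1
  m4 ⊆ -0-00,00-0-,001--
  m5 ⊆ 0---1,00-0-,001--
  m6 ⊆ 001-- [E]
  m7 ⊆ -0-11,0---1,001--
  m8 ⊆ --00-,010--
  m9 ⊆ --00-,-1-01,0---1,010--
  m10 ⊆ 010-- [E]
  m11 ⊆ 0---1,010--
  m13 ⊆ -1-01,0---1
  m15 ⊆ 0---1 [E]
  m16 ⊆ --00-,-0-00,100--
  m17 ⊆ --00-,-00-1,100--
  m18 ⊆ 100-- [E]
  m19 ⊆ -0-11,-00-1,100--
  m20 ⊆ -0-00 [E]
  m23 ⊆ -0-11 [E]
  m24 ⊆ --00- [E]
  m25 ⊆ --00-,-1-01
  m29 ⊆ -1-01 [E]
E = {--00-, -0-00, -0-11, -1-01, 0---1, 001--, 010--, 100--}

8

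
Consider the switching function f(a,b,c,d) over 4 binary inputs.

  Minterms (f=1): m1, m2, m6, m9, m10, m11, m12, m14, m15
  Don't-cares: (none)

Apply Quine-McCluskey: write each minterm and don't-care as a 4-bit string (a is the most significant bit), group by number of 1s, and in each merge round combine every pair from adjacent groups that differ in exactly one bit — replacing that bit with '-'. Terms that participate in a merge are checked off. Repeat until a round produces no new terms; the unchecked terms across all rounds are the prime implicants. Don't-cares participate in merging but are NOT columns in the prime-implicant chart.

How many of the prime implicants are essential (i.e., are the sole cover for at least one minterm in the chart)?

4

Round 0: 0001✓ 0010✓ 0110✓ 1001✓ 1010✓ 1011✓ 1100✓ 1110✓ 1111✓
Round 1: -001 -010✓ -110✓ 0-10✓ 1-10✓ 1-11✓ 10-1 101-✓ 11-0 111-✓
Round 2: --10 1-1-
PIs = {--10, -001, 1-1-, 10-1, 11-0}
Coverage chart:
  m1: -001 ←essential
  m2: --10 ←essential
  m6: --10 ←essential
  m9: -001,10-1
  m10: --10,1-1-
  m11: 1-1-,10-1
  m12: 11-0 ←essential
  m14: --10,1-1-,11-0
  m15: 1-1- ←essential
Essential: --10, -001, 1-1-, 11-0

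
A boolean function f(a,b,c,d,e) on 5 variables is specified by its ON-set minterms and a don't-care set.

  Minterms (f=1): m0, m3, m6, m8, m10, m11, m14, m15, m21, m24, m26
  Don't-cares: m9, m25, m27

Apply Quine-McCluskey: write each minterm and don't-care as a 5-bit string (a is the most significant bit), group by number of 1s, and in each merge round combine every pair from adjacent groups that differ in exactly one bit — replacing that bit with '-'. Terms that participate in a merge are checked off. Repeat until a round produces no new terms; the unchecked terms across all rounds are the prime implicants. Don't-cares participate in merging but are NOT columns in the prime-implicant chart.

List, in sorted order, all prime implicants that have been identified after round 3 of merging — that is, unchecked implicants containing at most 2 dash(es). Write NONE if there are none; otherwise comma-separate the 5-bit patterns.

size-2^0 implicants → 00000(✓)  00011(✓)  00110(✓)  01000(✓)  01001(✓)  01010(✓)  01011(✓)  01110(✓)  01111(✓)  10101  11000(✓)  11001(✓)  11010(✓)  11011(✓)
size-2^1 implicants → -1000(✓)  -1001(✓)  -1010(✓)  -1011(✓)  0-000  0-011  0-110  01-10(✓)  01-11(✓)  010-0(✓)  010-1(✓)  0100-(✓)  0101-(✓)  0111-(✓)  110-0(✓)  110-1(✓)  1100-(✓)  1101-(✓)
size-2^2 implicants → -10-0(✓)  -10-1(✓)  -100-(✓)  -101-(✓)  01-1-  010--(✓)  110--(✓)
size-2^3 implicants → -10--
Unchecked terms (primes): -10--, 0-000, 0-011, 0-110, 01-1-, 10101

0-000, 0-011, 0-110, 01-1-, 10101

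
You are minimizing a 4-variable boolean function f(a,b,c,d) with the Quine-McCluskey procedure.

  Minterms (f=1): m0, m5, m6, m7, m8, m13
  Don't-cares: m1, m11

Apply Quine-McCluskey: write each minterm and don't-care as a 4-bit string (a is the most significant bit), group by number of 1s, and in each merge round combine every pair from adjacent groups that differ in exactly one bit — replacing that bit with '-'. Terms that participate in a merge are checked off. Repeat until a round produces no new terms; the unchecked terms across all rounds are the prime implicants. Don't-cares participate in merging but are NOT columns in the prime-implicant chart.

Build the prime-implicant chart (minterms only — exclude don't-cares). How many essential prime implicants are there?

Round 0: 0000✓ 0001✓ 0101✓ 0110✓ 0111✓ 1000✓ 1011 1101✓
Round 1: -000 -101 0-01 000- 01-1 011-
PIs = {-000, -101, 0-01, 000-, 01-1, 011-, 1011}
Coverage chart:
  m0: -000,000-
  m5: -101,0-01,01-1
  m6: 011- ←essential
  m7: 01-1,011-
  m8: -000 ←essential
  m13: -101 ←essential
Essential: -000, -101, 011-

3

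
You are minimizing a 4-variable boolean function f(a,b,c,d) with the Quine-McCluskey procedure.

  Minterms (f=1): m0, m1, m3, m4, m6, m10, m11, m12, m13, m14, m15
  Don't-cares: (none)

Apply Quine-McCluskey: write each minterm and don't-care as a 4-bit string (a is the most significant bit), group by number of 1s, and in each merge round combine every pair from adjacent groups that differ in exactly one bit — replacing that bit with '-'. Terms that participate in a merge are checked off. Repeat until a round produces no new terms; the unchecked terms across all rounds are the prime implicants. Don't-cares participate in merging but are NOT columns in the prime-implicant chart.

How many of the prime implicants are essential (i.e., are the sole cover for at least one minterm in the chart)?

3

Round 0: 0000✓ 0001✓ 0011✓ 0100✓ 0110✓ 1010✓ 1011✓ 1100✓ 1101✓ 1110✓ 1111✓
Round 1: -011 -100✓ -110✓ 0-00 00-1 000- 01-0✓ 1-10✓ 1-11✓ 101-✓ 11-0✓ 11-1✓ 110-✓ 111-✓
Round 2: -1-0 1-1- 11--
PIs = {-011, -1-0, 0-00, 00-1, 000-, 1-1-, 11--}
Coverage chart:
  m0: 0-00,000-
  m1: 00-1,000-
  m3: -011,00-1
  m4: -1-0,0-00
  m6: -1-0 ←essential
  m10: 1-1- ←essential
  m11: -011,1-1-
  m12: -1-0,11--
  m13: 11-- ←essential
  m14: -1-0,1-1-,11--
  m15: 1-1-,11--
Essential: -1-0, 1-1-, 11--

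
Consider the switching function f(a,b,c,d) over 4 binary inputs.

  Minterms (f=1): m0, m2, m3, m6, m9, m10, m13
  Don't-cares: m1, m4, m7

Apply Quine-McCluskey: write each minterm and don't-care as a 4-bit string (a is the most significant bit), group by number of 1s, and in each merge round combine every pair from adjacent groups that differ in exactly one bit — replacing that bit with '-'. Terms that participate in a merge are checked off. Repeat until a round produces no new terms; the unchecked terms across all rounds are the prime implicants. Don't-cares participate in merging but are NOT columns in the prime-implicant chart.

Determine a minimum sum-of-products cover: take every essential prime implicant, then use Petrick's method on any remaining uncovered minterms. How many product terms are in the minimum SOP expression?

[col 0] 0000*, 0001*, 0010*, 0011*, 0100*, 0110*, 0111*, 1001*, 1010*, 1101*
[col 1] -001, -010, 0-00*, 0-10*, 0-11*, 00-0*, 00-1*, 000-*, 001-*, 01-0*, 011-*, 1-01
[col 2] 0--0, 0-1-, 00--
Prime implicants: -001, -010, 0--0, 0-1-, 00--, 1-01
PI chart (minterm → PIs covering it):
  0 | 0--0,00--
  2 | -010,0--0,0-1-,00--
  3 | 0-1-,00--
  6 | 0--0,0-1-
  9 | -001,1-01
  10 | -010  (sole → essential)
  13 | 1-01  (sole → essential)
Essential prime implicants: -010, 1-01
Petrick residual → 0--0, 0-1-
Minimum SOP uses 4 PIs: b'cd' + a'd' + a'c + ac'd

4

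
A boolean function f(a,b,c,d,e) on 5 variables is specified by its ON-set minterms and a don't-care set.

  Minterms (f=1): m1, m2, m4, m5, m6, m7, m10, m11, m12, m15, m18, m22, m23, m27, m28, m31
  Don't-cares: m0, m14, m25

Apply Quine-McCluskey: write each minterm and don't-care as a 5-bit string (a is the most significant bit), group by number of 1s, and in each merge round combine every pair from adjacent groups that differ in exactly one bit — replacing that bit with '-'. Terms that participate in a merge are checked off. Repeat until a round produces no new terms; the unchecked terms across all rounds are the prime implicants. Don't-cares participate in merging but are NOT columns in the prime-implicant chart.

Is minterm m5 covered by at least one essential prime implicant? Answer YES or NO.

size-2^0 implicants → 00000(✓)  00001(✓)  00010(✓)  00100(✓)  00101(✓)  00110(✓)  00111(✓)  01010(✓)  01011(✓)  01100(✓)  01110(✓)  01111(✓)  10010(✓)  10110(✓)  10111(✓)  11001(✓)  11011(✓)  11100(✓)  11111(✓)
size-2^1 implicants → -0010(✓)  -0110(✓)  -0111(✓)  -1011(✓)  -1100  -1111(✓)  0-010(✓)  0-100(✓)  0-110(✓)  0-111(✓)  00-00(✓)  00-01(✓)  00-10(✓)  000-0(✓)  0000-(✓)  001-0(✓)  001-1(✓)  0010-(✓)  0011-(✓)  01-10(✓)  01-11(✓)  0101-(✓)  011-0(✓)  0111-(✓)  1-111(✓)  10-10(✓)  1011-(✓)  11-11(✓)  110-1
size-2^2 implicants → --111  -0-10  -011-  -1-11  0--10  0-1-0  0-11-  00--0  00-0-  001--  01-1-
Unchecked terms (primes): --111, -0-10, -011-, -1-11, -1100, 0--10, 0-1-0, 0-11-, 00--0, 00-0-, 001--, 01-1-, 110-1
Minterm coverage:
  m1 ⊆ 00-0- [E]
  m2 ⊆ -0-10,0--10,00--0
  m4 ⊆ 0-1-0,00--0,00-0-,001--
  m5 ⊆ 00-0-,001--
  m6 ⊆ -0-10,-011-,0--10,0-1-0,0-11-,00--0,001--
  m7 ⊆ --111,-011-,0-11-,001--
  m10 ⊆ 0--10,01-1-
  m11 ⊆ -1-11,01-1-
  m12 ⊆ -1100,0-1-0
  m15 ⊆ --111,-1-11,0-11-,01-1-
  m18 ⊆ -0-10 [E]
  m22 ⊆ -0-10,-011-
  m23 ⊆ --111,-011-
  m27 ⊆ -1-11,110-1
  m28 ⊆ -1100 [E]
  m31 ⊆ --111,-1-11
E = {-0-10, -1100, 00-0-}

YES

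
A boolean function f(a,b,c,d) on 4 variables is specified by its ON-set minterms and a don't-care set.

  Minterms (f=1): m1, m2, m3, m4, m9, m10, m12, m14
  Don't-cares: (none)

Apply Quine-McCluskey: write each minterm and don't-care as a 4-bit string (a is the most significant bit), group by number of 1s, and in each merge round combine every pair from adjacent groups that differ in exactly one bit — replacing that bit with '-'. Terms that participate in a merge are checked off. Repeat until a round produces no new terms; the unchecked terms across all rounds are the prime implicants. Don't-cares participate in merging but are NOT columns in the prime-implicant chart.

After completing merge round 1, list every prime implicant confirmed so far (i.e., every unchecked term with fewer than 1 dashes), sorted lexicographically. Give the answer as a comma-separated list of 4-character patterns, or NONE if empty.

NONE

[col 0] 0001*, 0010*, 0011*, 0100*, 1001*, 1010*, 1100*, 1110*
[col 1] -001, -010, -100, 00-1, 001-, 1-10, 11-0
Prime implicants: -001, -010, -100, 00-1, 001-, 1-10, 11-0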